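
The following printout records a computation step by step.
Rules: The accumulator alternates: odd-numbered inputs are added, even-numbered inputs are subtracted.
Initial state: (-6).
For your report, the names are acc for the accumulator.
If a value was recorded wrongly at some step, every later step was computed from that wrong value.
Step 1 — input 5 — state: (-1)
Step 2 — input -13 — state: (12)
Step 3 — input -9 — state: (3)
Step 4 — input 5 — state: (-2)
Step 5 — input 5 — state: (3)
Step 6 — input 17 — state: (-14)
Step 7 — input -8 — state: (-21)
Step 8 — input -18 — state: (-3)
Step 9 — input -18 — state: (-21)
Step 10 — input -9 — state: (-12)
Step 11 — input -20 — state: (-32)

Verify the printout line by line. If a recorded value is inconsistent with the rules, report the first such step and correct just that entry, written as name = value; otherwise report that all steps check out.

Recomputing the run from the initial state:
step 1: acc = -1
step 2: acc = 12
step 3: acc = 3
step 4: acc = -2
step 5: acc = 3
step 6: acc = -14
step 7: acc = -22
step 8: acc = -4
step 9: acc = -22
step 10: acc = -13
step 11: acc = -33
The first disagreement with the printout is at step 7, where the value should be acc = -22.

step 7, acc = -22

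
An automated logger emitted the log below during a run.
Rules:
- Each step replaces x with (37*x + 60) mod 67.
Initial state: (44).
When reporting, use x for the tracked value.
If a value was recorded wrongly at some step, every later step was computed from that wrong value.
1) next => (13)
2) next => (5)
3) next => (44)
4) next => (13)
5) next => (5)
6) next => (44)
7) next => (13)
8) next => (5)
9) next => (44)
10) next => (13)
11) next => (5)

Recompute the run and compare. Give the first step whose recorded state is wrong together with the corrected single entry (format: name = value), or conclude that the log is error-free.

no error

1. x = (37*44 + 60) mod 67 = 13 (verified)
2. x = (37*13 + 60) mod 67 = 5 (exactly as logged)
3. x = (37*5 + 60) mod 67 = 44 (same as recorded)
4. x = (37*44 + 60) mod 67 = 13 (checks out)
5. x = (37*13 + 60) mod 67 = 5 (in agreement)
6. x = (37*5 + 60) mod 67 = 44 (in agreement)
7. x = (37*44 + 60) mod 67 = 13 (checks out)
8. x = (37*13 + 60) mod 67 = 5 (in agreement)
9. x = (37*5 + 60) mod 67 = 44 (verified)
10. x = (37*44 + 60) mod 67 = 13 (in agreement)
11. x = (37*13 + 60) mod 67 = 5 (confirmed correct)
No step deviates from the rules.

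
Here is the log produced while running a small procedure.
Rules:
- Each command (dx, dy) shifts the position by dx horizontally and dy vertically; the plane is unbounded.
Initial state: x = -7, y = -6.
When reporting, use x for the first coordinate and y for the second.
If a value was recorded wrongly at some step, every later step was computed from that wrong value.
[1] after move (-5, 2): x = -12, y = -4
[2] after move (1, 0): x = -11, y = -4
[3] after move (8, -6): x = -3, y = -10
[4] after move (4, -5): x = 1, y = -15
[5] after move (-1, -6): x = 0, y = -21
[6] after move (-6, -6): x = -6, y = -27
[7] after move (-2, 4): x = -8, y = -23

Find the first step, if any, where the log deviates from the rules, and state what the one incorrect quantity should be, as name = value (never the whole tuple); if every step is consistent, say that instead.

Step 1: x = -7 + (-5) = -12, y = -6 + (2) = -4 — agrees with the log.
Step 2: x = -12 + (1) = -11, y = -4 + (0) = -4 — confirmed correct.
Step 3: x = -11 + (8) = -3, y = -4 + (-6) = -10 — consistent with the log.
Step 4: x = -3 + (4) = 1, y = -10 + (-5) = -15 — checks out.
Step 5: x = 1 + (-1) = 0, y = -15 + (-6) = -21 — exactly as logged.
Step 6: x = 0 + (-6) = -6, y = -21 + (-6) = -27 — consistent with the log.
Step 7: x = -6 + (-2) = -8, y = -27 + (4) = -23 — matches.
The recomputation confirms every line.

no error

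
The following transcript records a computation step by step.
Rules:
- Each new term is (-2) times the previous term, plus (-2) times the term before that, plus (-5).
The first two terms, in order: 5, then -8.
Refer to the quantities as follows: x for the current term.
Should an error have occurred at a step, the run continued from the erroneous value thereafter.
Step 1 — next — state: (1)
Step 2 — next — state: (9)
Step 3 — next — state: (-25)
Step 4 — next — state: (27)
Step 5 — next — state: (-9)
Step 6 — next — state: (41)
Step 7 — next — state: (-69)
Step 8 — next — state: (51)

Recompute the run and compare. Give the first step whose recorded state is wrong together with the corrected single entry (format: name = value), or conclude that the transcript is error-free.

1. x = -2*(-8) + (-2)*(5) + (-5) = 1 (exactly as logged)
2. x = -2*(1) + (-2)*(-8) + (-5) = 9 (agrees with the transcript)
3. x = -2*(9) + (-2)*(1) + (-5) = -25 (no discrepancy)
4. x = -2*(-25) + (-2)*(9) + (-5) = 27 (exactly as logged)
5. x = -2*(27) + (-2)*(-25) + (-5) = -9 (checks out)
6. x = -2*(-9) + (-2)*(27) + (-5) = -41 (first mismatch against the transcript)
The earliest wrong entry is at step 6: it should read x = -41.

step 6, x = -41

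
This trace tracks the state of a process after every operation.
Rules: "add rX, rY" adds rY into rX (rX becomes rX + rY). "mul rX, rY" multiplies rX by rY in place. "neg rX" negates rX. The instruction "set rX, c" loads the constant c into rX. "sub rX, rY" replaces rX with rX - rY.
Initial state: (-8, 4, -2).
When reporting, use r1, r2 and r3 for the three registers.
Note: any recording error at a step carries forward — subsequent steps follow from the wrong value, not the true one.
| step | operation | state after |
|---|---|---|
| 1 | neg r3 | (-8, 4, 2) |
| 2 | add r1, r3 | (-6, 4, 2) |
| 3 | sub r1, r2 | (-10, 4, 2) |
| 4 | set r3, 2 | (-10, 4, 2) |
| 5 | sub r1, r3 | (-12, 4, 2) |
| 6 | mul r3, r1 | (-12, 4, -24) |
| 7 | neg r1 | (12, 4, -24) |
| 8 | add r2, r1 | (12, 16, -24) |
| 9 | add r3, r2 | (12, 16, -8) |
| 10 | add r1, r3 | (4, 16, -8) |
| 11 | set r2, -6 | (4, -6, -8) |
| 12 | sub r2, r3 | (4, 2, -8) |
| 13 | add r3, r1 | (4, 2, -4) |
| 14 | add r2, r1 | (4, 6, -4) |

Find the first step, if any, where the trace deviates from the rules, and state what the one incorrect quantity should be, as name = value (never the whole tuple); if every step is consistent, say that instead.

1. r3 = -(-2) = 2 (checks out)
2. r1 = -8 + 2 = -6 (consistent with the trace)
3. r1 = -6 - 4 = -10 (confirmed correct)
4. r3 = 2 (confirmed correct)
5. r1 = -10 - 2 = -12 (matches)
6. r3 = 2 * -12 = -24 (checks out)
7. r1 = -(-12) = 12 (verified)
8. r2 = 4 + 12 = 16 (agrees with the trace)
9. r3 = -24 + 16 = -8 (matches)
10. r1 = 12 + -8 = 4 (in agreement)
11. r2 = -6 (same as recorded)
12. r2 = -6 - -8 = 2 (confirmed correct)
13. r3 = -8 + 4 = -4 (no discrepancy)
14. r2 = 2 + 4 = 6 (no discrepancy)
The whole run recomputes cleanly — no discrepancies.

no error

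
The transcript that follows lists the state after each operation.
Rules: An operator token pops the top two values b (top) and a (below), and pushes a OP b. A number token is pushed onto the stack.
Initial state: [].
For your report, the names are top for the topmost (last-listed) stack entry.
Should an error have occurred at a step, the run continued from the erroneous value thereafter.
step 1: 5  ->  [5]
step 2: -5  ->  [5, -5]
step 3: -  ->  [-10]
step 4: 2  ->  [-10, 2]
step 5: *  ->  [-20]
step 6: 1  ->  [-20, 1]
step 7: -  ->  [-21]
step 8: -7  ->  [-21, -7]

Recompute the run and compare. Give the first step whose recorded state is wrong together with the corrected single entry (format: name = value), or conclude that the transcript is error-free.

Recomputing the run from the initial state:
step 1: [5]
step 2: [5, -5]
step 3: [10]
step 4: [10, 2]
step 5: [20]
step 6: [20, 1]
step 7: [19]
step 8: [19, -7]
The first disagreement with the transcript is at step 3, where the value should be top = 10.

step 3, top = 10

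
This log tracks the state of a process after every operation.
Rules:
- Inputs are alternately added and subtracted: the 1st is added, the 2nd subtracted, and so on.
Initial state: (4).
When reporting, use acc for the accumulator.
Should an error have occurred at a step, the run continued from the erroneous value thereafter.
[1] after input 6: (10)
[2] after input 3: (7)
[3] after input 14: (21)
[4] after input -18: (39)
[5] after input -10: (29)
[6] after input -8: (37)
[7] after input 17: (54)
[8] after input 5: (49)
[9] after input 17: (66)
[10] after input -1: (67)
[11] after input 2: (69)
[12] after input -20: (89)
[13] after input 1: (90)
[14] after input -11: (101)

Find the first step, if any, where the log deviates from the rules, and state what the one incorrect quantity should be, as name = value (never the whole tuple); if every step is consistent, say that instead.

no error

Recomputing the run from the initial state:
step 1: acc = 10
step 2: acc = 7
step 3: acc = 21
step 4: acc = 39
step 5: acc = 29
step 6: acc = 37
step 7: acc = 54
step 8: acc = 49
step 9: acc = 66
step 10: acc = 67
step 11: acc = 69
step 12: acc = 89
step 13: acc = 90
step 14: acc = 101
This matches the log at every step.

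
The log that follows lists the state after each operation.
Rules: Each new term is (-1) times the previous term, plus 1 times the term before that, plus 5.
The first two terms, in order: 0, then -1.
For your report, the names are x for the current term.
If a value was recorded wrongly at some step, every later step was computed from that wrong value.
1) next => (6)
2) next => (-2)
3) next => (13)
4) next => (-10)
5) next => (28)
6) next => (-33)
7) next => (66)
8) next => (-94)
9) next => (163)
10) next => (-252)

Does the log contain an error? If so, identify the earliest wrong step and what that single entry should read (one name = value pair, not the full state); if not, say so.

step 1: x = -1*(-1) + (1)*(0) + (5) = 6 -> matches
step 2: x = -1*(6) + (1)*(-1) + (5) = -2 -> no discrepancy
step 3: x = -1*(-2) + (1)*(6) + (5) = 13 -> exactly as logged
step 4: x = -1*(13) + (1)*(-2) + (5) = -10 -> in agreement
step 5: x = -1*(-10) + (1)*(13) + (5) = 28 -> exactly as logged
step 6: x = -1*(28) + (1)*(-10) + (5) = -33 -> exactly as logged
step 7: x = -1*(-33) + (1)*(28) + (5) = 66 -> checks out
step 8: x = -1*(66) + (1)*(-33) + (5) = -94 -> confirmed correct
step 9: x = -1*(-94) + (1)*(66) + (5) = 165 -> the entry is off here
The earliest wrong entry is at step 9: it should read x = 165.

step 9, x = 165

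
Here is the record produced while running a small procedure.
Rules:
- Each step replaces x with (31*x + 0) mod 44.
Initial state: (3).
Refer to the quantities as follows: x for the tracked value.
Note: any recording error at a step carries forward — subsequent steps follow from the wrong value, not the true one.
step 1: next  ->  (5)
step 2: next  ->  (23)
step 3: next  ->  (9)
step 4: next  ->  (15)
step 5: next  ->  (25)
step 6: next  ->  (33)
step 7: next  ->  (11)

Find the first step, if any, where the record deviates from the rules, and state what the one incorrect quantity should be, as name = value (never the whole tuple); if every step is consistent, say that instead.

step 1: x = (31*3 + 0) mod 44 = 5 -> no discrepancy
step 2: x = (31*5 + 0) mod 44 = 23 -> confirmed correct
step 3: x = (31*23 + 0) mod 44 = 9 -> no discrepancy
step 4: x = (31*9 + 0) mod 44 = 15 -> matches
step 5: x = (31*15 + 0) mod 44 = 25 -> in agreement
step 6: x = (31*25 + 0) mod 44 = 27 -> the entry is off here
So the first discrepancy is step 6, where the right value is x = 27.

step 6, x = 27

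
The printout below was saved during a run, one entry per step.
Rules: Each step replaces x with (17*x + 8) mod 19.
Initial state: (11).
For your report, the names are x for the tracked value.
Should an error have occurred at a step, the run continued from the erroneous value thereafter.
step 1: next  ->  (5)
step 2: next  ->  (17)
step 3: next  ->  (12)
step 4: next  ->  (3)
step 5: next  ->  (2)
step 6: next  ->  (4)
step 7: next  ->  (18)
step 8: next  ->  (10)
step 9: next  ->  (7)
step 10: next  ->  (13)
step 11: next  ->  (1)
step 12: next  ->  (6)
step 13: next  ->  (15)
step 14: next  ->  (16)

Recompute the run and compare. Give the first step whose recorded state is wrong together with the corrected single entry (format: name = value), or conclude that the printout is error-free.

step 7, x = 0

step 1: x = (17*11 + 8) mod 19 = 5 -> verified
step 2: x = (17*5 + 8) mod 19 = 17 -> confirmed correct
step 3: x = (17*17 + 8) mod 19 = 12 -> in agreement
step 4: x = (17*12 + 8) mod 19 = 3 -> verified
step 5: x = (17*3 + 8) mod 19 = 2 -> verified
step 6: x = (17*2 + 8) mod 19 = 4 -> matches
step 7: x = (17*4 + 8) mod 19 = 0 -> a discrepancy with the printout
The earliest wrong entry is at step 7: it should read x = 0.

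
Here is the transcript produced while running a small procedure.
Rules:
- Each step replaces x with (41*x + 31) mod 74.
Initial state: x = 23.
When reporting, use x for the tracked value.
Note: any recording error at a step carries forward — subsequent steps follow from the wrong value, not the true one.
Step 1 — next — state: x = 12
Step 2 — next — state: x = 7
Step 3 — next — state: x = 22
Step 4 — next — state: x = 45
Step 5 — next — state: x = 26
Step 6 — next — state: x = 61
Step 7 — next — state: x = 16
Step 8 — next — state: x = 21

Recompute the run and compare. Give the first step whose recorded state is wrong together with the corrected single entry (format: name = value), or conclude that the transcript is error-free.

Recomputing the run from the initial state:
step 1: x = 12
step 2: x = 5
step 3: x = 14
step 4: x = 13
step 5: x = 46
step 6: x = 67
step 7: x = 40
step 8: x = 43
The first disagreement with the transcript is at step 2, where the value should be x = 5.

step 2, x = 5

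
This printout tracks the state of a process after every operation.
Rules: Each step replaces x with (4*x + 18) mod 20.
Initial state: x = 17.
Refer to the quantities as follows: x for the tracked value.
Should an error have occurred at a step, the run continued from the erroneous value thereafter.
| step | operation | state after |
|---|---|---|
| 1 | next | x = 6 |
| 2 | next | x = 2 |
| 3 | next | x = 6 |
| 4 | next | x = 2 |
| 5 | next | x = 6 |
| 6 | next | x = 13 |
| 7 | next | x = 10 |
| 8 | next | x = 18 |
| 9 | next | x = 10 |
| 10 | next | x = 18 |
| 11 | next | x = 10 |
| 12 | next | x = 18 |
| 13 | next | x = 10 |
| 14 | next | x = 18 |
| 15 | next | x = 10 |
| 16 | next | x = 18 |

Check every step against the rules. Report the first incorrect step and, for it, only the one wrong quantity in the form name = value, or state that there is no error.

step 6, x = 2

Recomputing the run from the initial state:
step 1: x = 6
step 2: x = 2
step 3: x = 6
step 4: x = 2
step 5: x = 6
step 6: x = 2
step 7: x = 6
step 8: x = 2
step 9: x = 6
step 10: x = 2
step 11: x = 6
step 12: x = 2
step 13: x = 6
step 14: x = 2
step 15: x = 6
step 16: x = 2
The first disagreement with the printout is at step 6, where the value should be x = 2.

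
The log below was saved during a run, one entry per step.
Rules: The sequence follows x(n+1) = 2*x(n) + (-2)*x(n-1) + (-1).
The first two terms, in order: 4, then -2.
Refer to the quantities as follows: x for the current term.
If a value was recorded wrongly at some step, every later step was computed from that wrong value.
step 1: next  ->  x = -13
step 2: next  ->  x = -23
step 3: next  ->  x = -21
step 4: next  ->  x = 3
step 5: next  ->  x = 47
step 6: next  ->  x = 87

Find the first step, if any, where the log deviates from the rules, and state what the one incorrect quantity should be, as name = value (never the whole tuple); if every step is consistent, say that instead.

no error

Recomputing the run from the initial state:
step 1: x = -13
step 2: x = -23
step 3: x = -21
step 4: x = 3
step 5: x = 47
step 6: x = 87
This matches the log at every step.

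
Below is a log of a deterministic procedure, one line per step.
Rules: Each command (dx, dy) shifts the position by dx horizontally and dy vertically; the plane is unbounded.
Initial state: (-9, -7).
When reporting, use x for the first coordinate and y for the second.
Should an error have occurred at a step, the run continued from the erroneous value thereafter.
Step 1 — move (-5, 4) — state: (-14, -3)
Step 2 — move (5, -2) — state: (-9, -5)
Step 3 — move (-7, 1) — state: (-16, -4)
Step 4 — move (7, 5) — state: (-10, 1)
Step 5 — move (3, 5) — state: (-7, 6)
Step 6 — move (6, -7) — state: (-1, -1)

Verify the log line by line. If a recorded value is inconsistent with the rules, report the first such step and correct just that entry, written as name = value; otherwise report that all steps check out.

Recomputing the run from the initial state:
step 1: x = -14, y = -3
step 2: x = -9, y = -5
step 3: x = -16, y = -4
step 4: x = -9, y = 1
step 5: x = -6, y = 6
step 6: x = 0, y = -1
The first disagreement with the log is at step 4, where the value should be x = -9.

step 4, x = -9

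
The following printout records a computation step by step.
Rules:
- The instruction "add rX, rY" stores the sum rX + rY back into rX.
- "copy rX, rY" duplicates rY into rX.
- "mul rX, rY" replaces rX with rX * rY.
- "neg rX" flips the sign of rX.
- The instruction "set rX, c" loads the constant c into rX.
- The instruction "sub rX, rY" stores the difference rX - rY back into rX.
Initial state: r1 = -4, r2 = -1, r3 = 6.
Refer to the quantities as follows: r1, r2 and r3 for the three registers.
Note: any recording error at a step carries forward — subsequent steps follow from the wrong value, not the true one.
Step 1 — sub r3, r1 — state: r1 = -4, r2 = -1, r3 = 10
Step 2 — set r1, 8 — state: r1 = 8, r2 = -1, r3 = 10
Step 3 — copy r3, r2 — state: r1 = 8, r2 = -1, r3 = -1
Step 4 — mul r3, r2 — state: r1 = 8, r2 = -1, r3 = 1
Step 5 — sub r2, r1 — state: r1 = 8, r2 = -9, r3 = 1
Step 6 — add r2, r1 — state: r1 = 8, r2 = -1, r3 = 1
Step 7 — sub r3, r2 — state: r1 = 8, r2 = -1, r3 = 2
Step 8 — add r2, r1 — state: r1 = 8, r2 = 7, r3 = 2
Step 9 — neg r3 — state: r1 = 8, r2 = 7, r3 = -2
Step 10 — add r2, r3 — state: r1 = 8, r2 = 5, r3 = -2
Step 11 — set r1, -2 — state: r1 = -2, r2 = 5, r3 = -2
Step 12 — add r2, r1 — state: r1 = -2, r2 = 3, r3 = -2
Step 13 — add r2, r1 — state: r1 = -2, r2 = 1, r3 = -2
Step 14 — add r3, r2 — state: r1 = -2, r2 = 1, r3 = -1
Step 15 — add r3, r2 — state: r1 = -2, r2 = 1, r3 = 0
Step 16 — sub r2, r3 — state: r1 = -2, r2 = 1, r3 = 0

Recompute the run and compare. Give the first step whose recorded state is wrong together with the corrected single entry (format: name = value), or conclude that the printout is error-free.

Step 1: r3 = 6 - -4 = 10 — consistent with the printout.
Step 2: r1 = 8 — checks out.
Step 3: r3 = -1 — same as recorded.
Step 4: r3 = -1 * -1 = 1 — no discrepancy.
Step 5: r2 = -1 - 8 = -9 — exactly as logged.
Step 6: r2 = -9 + 8 = -1 — verified.
Step 7: r3 = 1 - -1 = 2 — agrees with the printout.
Step 8: r2 = -1 + 8 = 7 — no discrepancy.
Step 9: r3 = -(2) = -2 — exactly as logged.
Step 10: r2 = 7 + -2 = 5 — agrees with the printout.
Step 11: r1 = -2 — checks out.
Step 12: r2 = 5 + -2 = 3 — checks out.
Step 13: r2 = 3 + -2 = 1 — checks out.
Step 14: r3 = -2 + 1 = -1 — checks out.
Step 15: r3 = -1 + 1 = 0 — in agreement.
Step 16: r2 = 1 - 0 = 1 — matches.
Every step is consistent.

no error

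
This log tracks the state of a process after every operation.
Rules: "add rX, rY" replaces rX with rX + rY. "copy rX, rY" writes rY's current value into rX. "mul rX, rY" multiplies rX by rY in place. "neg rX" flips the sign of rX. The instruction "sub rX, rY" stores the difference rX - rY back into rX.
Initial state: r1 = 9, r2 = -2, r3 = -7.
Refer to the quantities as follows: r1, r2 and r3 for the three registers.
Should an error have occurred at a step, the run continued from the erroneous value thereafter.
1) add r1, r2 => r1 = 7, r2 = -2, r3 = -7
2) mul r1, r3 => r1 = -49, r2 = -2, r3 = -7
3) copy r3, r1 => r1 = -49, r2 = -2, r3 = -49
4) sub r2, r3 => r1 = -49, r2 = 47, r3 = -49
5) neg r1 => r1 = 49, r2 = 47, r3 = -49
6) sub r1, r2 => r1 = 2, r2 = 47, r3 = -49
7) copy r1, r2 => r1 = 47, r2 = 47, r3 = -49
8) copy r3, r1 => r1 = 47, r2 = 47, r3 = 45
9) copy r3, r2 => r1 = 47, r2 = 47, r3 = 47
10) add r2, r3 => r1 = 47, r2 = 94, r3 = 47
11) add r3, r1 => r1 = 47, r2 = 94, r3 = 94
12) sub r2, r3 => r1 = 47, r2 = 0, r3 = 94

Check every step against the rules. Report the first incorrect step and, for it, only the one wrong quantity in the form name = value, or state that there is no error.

Recomputing the run from the initial state:
step 1: r1 = 7, r2 = -2, r3 = -7
step 2: r1 = -49, r2 = -2, r3 = -7
step 3: r1 = -49, r2 = -2, r3 = -49
step 4: r1 = -49, r2 = 47, r3 = -49
step 5: r1 = 49, r2 = 47, r3 = -49
step 6: r1 = 2, r2 = 47, r3 = -49
step 7: r1 = 47, r2 = 47, r3 = -49
step 8: r1 = 47, r2 = 47, r3 = 47
step 9: r1 = 47, r2 = 47, r3 = 47
step 10: r1 = 47, r2 = 94, r3 = 47
step 11: r1 = 47, r2 = 94, r3 = 94
step 12: r1 = 47, r2 = 0, r3 = 94
The first disagreement with the log is at step 8, where the value should be r3 = 47.

step 8, r3 = 47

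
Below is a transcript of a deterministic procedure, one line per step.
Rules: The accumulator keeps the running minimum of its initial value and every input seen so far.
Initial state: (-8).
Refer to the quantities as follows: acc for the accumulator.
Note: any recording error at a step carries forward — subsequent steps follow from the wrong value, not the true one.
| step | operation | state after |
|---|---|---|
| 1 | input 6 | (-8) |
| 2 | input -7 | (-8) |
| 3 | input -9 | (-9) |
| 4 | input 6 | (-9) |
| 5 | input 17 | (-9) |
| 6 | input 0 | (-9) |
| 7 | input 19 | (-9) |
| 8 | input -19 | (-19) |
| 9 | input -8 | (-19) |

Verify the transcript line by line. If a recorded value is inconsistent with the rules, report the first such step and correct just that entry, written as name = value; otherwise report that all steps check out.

1. acc = min(-8, 6) = -8 (same as recorded)
2. acc = min(-8, -7) = -8 (exactly as logged)
3. acc = min(-8, -9) = -9 (agrees with the transcript)
4. acc = min(-9, 6) = -9 (exactly as logged)
5. acc = min(-9, 17) = -9 (same as recorded)
6. acc = min(-9, 0) = -9 (agrees with the transcript)
7. acc = min(-9, 19) = -9 (same as recorded)
8. acc = min(-9, -19) = -19 (checks out)
9. acc = min(-19, -8) = -19 (consistent with the transcript)
Every step is consistent.

no error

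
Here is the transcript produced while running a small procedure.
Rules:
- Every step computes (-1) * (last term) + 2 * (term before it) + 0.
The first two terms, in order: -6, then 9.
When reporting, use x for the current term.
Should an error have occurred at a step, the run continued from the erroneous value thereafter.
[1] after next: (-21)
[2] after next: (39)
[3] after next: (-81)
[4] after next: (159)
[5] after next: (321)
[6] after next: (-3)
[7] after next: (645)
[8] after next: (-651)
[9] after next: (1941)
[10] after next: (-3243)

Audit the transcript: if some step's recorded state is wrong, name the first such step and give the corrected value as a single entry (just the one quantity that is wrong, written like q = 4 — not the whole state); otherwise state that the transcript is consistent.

Step 1: x = -1*(9) + (2)*(-6) + (0) = -21 — in agreement.
Step 2: x = -1*(-21) + (2)*(9) + (0) = 39 — exactly as logged.
Step 3: x = -1*(39) + (2)*(-21) + (0) = -81 — agrees with the transcript.
Step 4: x = -1*(-81) + (2)*(39) + (0) = 159 — exactly as logged.
Step 5: x = -1*(159) + (2)*(-81) + (0) = -321 — not what was recorded.
So the first discrepancy is step 5, where the right value is x = -321.

step 5, x = -321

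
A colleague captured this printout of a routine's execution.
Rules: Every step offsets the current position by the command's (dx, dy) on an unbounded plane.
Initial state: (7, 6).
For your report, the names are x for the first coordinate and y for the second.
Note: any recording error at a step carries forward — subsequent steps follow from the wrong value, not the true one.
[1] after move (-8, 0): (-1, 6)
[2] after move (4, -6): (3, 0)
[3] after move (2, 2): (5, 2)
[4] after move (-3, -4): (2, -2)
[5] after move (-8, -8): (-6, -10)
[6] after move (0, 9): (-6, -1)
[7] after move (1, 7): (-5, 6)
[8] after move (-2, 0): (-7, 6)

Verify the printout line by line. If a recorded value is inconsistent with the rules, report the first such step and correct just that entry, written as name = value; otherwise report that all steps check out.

no error

Recomputing the run from the initial state:
step 1: x = -1, y = 6
step 2: x = 3, y = 0
step 3: x = 5, y = 2
step 4: x = 2, y = -2
step 5: x = -6, y = -10
step 6: x = -6, y = -1
step 7: x = -5, y = 6
step 8: x = -7, y = 6
This matches the printout at every step.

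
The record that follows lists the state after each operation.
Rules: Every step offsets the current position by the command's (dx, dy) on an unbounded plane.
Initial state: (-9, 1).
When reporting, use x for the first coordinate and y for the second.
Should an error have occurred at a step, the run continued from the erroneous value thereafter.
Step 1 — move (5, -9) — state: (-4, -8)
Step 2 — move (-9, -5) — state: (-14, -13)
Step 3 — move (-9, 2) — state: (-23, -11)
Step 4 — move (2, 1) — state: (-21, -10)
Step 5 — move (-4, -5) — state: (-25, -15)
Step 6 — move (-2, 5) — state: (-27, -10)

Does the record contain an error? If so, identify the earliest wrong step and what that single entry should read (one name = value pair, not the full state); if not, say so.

step 1: x = -9 + (5) = -4, y = 1 + (-9) = -8 -> confirmed correct
step 2: x = -4 + (-9) = -13, y = -8 + (-5) = -13 -> a discrepancy with the record
Conclusion: step 2 carries the first error; the entry should be x = -13.

step 2, x = -13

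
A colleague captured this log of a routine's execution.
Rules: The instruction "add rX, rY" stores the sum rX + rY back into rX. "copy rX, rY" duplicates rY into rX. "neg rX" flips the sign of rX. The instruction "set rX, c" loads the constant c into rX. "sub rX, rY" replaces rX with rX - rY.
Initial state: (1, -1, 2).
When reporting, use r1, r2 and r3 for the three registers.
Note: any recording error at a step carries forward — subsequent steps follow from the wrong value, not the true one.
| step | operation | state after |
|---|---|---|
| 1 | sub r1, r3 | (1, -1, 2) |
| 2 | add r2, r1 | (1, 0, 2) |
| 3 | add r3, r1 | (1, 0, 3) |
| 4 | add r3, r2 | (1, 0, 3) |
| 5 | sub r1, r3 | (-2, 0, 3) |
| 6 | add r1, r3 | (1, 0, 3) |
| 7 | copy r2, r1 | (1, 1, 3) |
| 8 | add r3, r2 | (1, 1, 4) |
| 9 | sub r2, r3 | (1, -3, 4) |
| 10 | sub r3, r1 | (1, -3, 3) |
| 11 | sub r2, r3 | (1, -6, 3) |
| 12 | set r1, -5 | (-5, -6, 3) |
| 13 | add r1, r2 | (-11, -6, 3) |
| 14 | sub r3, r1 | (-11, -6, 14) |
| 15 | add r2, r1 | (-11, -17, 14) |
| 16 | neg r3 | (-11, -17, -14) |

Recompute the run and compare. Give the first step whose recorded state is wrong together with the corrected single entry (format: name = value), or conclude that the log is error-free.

step 1, r1 = -1

1. r1 = 1 - 2 = -1 (not what was recorded)
Conclusion: step 1 carries the first error; the entry should be r1 = -1.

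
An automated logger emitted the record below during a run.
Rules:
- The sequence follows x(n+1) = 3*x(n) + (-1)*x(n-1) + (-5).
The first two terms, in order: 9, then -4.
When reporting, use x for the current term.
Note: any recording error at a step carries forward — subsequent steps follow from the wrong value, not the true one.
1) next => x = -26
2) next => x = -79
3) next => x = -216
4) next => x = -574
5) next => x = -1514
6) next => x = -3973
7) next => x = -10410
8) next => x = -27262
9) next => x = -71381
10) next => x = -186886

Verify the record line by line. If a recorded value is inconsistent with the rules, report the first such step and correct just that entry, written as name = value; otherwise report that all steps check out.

step 5, x = -1511

Recomputing the run from the initial state:
step 1: x = -26
step 2: x = -79
step 3: x = -216
step 4: x = -574
step 5: x = -1511
step 6: x = -3964
step 7: x = -10386
step 8: x = -27199
step 9: x = -71216
step 10: x = -186454
The first disagreement with the record is at step 5, where the value should be x = -1511.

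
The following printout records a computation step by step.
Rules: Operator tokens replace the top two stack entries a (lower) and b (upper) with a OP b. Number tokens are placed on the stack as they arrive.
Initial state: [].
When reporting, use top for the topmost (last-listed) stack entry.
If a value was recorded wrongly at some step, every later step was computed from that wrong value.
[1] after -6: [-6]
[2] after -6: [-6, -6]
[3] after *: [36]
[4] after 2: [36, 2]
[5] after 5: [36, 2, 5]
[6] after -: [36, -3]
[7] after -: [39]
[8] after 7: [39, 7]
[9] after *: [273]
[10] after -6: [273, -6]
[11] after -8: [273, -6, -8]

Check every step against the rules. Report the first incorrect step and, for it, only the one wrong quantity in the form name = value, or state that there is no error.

no error

step 1: push -6: top = -6 -> consistent with the printout
step 2: push -6: top = -6 -> in agreement
step 3: -6 * -6 = 36 -> verified
step 4: push 2: top = 2 -> checks out
step 5: push 5: top = 5 -> matches
step 6: 2 - 5 = -3 -> same as recorded
step 7: 36 - -3 = 39 -> agrees with the printout
step 8: push 7: top = 7 -> matches
step 9: 39 * 7 = 273 -> verified
step 10: push -6: top = -6 -> verified
step 11: push -8: top = -8 -> same as recorded
Each recorded entry agrees with the recomputation.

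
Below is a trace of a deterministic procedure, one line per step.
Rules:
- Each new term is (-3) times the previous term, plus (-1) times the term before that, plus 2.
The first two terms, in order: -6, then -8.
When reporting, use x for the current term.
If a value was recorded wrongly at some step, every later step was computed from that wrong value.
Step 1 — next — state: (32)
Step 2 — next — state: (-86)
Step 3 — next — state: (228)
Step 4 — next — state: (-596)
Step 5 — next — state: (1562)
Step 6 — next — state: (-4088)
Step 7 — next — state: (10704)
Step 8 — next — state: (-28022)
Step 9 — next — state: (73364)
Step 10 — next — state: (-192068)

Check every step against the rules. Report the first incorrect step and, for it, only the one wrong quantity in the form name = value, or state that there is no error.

no error

Recomputing the run from the initial state:
step 1: x = 32
step 2: x = -86
step 3: x = 228
step 4: x = -596
step 5: x = 1562
step 6: x = -4088
step 7: x = 10704
step 8: x = -28022
step 9: x = 73364
step 10: x = -192068
This matches the trace at every step.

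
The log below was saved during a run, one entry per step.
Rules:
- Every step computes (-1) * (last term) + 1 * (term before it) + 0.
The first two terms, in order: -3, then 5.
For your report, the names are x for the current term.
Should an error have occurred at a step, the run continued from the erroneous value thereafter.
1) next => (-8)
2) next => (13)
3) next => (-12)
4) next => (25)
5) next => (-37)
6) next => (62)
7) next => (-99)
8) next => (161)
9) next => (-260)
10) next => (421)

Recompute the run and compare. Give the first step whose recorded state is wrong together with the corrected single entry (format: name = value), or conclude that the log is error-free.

Step 1: x = -1*(5) + (1)*(-3) + (0) = -8 — agrees with the log.
Step 2: x = -1*(-8) + (1)*(5) + (0) = 13 — matches.
Step 3: x = -1*(13) + (1)*(-8) + (0) = -21 — the log has a different value.
First deviation found at step 3; the corrected entry is x = -21.

step 3, x = -21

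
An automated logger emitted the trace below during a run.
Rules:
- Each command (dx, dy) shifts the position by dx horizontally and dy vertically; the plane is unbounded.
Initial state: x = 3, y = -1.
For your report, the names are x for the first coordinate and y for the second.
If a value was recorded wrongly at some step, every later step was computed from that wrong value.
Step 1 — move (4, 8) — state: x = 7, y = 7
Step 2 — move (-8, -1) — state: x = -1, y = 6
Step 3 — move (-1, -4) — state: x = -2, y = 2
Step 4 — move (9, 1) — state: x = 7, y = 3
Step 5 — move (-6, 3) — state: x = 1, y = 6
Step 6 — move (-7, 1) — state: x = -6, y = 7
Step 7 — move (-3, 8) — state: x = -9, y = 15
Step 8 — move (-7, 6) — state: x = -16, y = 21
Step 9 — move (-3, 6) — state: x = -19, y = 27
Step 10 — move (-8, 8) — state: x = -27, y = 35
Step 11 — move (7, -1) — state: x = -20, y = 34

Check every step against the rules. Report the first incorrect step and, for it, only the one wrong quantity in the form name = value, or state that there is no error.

no error

Recomputing the run from the initial state:
step 1: x = 7, y = 7
step 2: x = -1, y = 6
step 3: x = -2, y = 2
step 4: x = 7, y = 3
step 5: x = 1, y = 6
step 6: x = -6, y = 7
step 7: x = -9, y = 15
step 8: x = -16, y = 21
step 9: x = -19, y = 27
step 10: x = -27, y = 35
step 11: x = -20, y = 34
This matches the trace at every step.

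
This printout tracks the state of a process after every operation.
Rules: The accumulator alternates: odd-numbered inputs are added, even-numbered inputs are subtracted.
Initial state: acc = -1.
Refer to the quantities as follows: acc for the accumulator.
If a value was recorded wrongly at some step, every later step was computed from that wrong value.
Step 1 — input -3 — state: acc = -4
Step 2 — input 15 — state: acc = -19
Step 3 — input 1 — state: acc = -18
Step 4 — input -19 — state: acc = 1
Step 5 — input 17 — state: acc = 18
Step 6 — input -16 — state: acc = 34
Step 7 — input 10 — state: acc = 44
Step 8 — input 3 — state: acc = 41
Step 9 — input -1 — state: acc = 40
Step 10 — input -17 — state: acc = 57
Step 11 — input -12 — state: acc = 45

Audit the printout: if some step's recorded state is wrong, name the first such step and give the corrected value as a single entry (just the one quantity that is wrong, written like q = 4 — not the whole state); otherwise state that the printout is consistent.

no error

1. acc = -1 + -3 = -4 (consistent with the printout)
2. acc = -4 - 15 = -19 (matches)
3. acc = -19 + 1 = -18 (checks out)
4. acc = -18 - -19 = 1 (consistent with the printout)
5. acc = 1 + 17 = 18 (agrees with the printout)
6. acc = 18 - -16 = 34 (agrees with the printout)
7. acc = 34 + 10 = 44 (exactly as logged)
8. acc = 44 - 3 = 41 (verified)
9. acc = 41 + -1 = 40 (exactly as logged)
10. acc = 40 - -17 = 57 (exactly as logged)
11. acc = 57 + -12 = 45 (verified)
The whole run recomputes cleanly — no discrepancies.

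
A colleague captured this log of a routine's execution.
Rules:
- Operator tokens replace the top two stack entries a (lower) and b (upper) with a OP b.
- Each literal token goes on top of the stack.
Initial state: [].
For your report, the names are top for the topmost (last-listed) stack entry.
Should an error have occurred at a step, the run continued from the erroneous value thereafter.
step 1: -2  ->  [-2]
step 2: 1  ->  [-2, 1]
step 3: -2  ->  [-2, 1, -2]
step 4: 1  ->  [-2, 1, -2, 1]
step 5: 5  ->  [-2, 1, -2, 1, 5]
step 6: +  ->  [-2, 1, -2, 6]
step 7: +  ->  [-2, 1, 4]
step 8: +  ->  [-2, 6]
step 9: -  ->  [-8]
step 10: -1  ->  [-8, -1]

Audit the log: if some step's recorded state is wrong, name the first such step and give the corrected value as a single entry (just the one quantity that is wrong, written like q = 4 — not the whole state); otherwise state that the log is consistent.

step 8, top = 5

Recomputing the run from the initial state:
step 1: [-2]
step 2: [-2, 1]
step 3: [-2, 1, -2]
step 4: [-2, 1, -2, 1]
step 5: [-2, 1, -2, 1, 5]
step 6: [-2, 1, -2, 6]
step 7: [-2, 1, 4]
step 8: [-2, 5]
step 9: [-7]
step 10: [-7, -1]
The first disagreement with the log is at step 8, where the value should be top = 5.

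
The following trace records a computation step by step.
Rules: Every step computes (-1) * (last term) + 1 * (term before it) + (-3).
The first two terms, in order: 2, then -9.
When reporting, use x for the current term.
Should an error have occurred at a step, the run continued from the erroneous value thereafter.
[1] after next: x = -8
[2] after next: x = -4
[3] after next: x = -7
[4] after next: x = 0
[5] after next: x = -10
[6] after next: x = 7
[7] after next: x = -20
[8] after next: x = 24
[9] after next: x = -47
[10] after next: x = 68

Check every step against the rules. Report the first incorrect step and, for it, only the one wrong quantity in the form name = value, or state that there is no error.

Recomputing the run from the initial state:
step 1: x = 8
step 2: x = -20
step 3: x = 25
step 4: x = -48
step 5: x = 70
step 6: x = -121
step 7: x = 188
step 8: x = -312
step 9: x = 497
step 10: x = -812
The first disagreement with the trace is at step 1, where the value should be x = 8.

step 1, x = 8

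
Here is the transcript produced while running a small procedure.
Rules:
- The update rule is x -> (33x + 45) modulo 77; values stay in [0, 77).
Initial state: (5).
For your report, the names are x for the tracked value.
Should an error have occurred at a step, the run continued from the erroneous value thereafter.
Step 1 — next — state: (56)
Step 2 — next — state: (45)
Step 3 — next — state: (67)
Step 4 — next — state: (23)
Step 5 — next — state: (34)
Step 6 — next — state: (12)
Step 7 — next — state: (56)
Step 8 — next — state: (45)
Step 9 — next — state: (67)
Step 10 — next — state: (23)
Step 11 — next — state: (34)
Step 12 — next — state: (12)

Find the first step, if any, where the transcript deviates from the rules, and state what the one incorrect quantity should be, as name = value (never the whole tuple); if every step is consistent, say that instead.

1. x = (33*5 + 45) mod 77 = 56 (agrees with the transcript)
2. x = (33*56 + 45) mod 77 = 45 (confirmed correct)
3. x = (33*45 + 45) mod 77 = 67 (consistent with the transcript)
4. x = (33*67 + 45) mod 77 = 23 (no discrepancy)
5. x = (33*23 + 45) mod 77 = 34 (verified)
6. x = (33*34 + 45) mod 77 = 12 (consistent with the transcript)
7. x = (33*12 + 45) mod 77 = 56 (agrees with the transcript)
8. x = (33*56 + 45) mod 77 = 45 (matches)
9. x = (33*45 + 45) mod 77 = 67 (matches)
10. x = (33*67 + 45) mod 77 = 23 (agrees with the transcript)
11. x = (33*23 + 45) mod 77 = 34 (confirmed correct)
12. x = (33*34 + 45) mod 77 = 12 (agrees with the transcript)
The whole run recomputes cleanly — no discrepancies.

no error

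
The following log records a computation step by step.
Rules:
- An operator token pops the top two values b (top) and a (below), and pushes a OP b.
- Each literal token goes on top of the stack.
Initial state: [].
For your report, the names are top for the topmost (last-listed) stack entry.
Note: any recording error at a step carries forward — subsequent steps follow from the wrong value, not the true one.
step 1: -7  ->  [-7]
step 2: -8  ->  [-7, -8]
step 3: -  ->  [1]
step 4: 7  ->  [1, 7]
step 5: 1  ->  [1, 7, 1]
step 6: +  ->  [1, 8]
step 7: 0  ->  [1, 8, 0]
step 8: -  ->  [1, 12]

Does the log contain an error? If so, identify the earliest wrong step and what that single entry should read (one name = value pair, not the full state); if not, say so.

step 8, top = 8

1. push -7: top = -7 (verified)
2. push -8: top = -8 (consistent with the log)
3. -7 - -8 = 1 (same as recorded)
4. push 7: top = 7 (no discrepancy)
5. push 1: top = 1 (verified)
6. 7 + 1 = 8 (verified)
7. push 0: top = 0 (in agreement)
8. 8 - 0 = 8 (the log has a different value)
First incorrect step: 8; the correct value is top = 8.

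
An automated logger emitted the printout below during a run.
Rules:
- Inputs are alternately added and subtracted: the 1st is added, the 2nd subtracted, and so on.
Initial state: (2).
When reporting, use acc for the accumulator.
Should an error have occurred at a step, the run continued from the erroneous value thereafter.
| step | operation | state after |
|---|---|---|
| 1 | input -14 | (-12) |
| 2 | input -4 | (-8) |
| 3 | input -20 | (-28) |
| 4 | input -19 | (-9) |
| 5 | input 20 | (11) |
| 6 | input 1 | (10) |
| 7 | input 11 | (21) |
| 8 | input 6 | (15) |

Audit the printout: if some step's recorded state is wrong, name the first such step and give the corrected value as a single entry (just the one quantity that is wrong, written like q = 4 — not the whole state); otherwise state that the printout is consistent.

no error

step 1: acc = 2 + -14 = -12 -> same as recorded
step 2: acc = -12 - -4 = -8 -> verified
step 3: acc = -8 + -20 = -28 -> same as recorded
step 4: acc = -28 - -19 = -9 -> no discrepancy
step 5: acc = -9 + 20 = 11 -> confirmed correct
step 6: acc = 11 - 1 = 10 -> same as recorded
step 7: acc = 10 + 11 = 21 -> same as recorded
step 8: acc = 21 - 6 = 15 -> consistent with the printout
All entries verified; no error found.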